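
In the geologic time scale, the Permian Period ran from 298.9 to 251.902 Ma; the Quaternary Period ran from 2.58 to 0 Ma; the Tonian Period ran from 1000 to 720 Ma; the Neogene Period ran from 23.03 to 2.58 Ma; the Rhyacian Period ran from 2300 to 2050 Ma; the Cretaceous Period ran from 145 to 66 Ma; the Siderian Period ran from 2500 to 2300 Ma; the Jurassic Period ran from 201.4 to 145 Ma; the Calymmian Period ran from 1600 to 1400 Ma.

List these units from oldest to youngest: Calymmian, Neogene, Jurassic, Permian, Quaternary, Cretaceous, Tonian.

Calymmian, Tonian, Permian, Jurassic, Cretaceous, Neogene, Quaternary

The oldest of these is Calymmian (starts 1600 Ma) and the youngest is Quaternary (ends 0 Ma).
In between, by decreasing start age: Tonian (1000), Permian (298.9), Jurassic (201.4), Cretaceous (145), Neogene (23.03).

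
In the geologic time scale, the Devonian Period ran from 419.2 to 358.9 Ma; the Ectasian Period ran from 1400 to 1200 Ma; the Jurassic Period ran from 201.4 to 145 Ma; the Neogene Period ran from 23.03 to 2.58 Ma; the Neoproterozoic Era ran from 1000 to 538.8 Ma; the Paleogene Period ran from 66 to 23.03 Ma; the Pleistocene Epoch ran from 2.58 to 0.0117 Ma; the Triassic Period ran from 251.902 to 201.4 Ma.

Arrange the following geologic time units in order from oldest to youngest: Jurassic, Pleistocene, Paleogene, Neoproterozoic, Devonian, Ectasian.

Sorting by start age (descending Ma, since larger Ma = older): Ectasian began 1400, Neoproterozoic began 1000, Devonian began 419.2, Jurassic began 201.4, Paleogene began 66, Pleistocene began 2.58.

Ectasian, then Neoproterozoic, then Devonian, then Jurassic, then Paleogene, then Pleistocene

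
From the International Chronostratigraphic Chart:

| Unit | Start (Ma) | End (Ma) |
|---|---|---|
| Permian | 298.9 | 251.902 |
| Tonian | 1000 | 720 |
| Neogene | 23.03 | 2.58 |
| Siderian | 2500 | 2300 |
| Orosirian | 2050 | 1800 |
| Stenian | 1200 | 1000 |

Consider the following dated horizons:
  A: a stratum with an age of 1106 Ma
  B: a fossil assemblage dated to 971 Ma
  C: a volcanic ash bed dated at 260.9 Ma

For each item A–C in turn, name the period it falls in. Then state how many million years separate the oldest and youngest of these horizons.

A: 1106 Ma lies in 1200–1000 Ma, so Stenian.
B: 971 Ma lies in 1000–720 Ma, so Tonian.
C: 260.9 Ma lies in 298.9–251.902 Ma, so Permian.
Oldest = 1106 Ma, youngest = 260.9 Ma → span 845.1 Myr.

A — Stenian; B — Tonian; C — Permian; span 845.1 million years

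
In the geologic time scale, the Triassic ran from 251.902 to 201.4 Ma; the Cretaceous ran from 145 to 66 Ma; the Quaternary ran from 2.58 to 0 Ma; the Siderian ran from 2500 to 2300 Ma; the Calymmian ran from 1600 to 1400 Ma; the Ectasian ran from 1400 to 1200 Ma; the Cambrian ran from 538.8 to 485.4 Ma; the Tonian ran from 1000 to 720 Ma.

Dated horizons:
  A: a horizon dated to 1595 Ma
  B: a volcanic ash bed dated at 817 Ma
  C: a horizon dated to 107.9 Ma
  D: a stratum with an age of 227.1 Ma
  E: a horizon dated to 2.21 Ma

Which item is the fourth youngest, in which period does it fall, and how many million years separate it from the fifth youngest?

Sorted youngest-first by Ma: E (2.21), C (107.9), D (227.1), B (817), A (1595).
The fourth youngest is B at 817 Ma, which lies in 1000–720 Ma: the Tonian.
The fifth youngest is A at 1595 Ma; separation = |817 − 1595| = 778 Myr.

B, in the Tonian; 778 million years to A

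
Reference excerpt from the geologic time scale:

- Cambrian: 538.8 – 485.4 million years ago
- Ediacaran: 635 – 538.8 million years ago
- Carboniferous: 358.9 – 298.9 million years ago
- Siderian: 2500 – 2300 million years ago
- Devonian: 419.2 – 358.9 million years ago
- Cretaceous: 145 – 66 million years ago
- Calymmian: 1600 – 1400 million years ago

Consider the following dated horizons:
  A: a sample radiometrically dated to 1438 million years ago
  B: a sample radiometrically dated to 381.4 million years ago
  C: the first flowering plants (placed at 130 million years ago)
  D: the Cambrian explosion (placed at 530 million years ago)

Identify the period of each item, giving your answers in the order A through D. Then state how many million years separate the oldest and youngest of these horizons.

A: 1438 Ma lies in 1600–1400 Ma, so Calymmian.
B: 381.4 Ma lies in 419.2–358.9 Ma, so Devonian.
C: 130 Ma lies in 145–66 Ma, so Cretaceous.
D: 530 Ma lies in 538.8–485.4 Ma, so Cambrian.
Oldest = 1438 Ma, youngest = 130 Ma → span 1308 Myr.

A — Calymmian; B — Devonian; C — Cretaceous; D — Cambrian; span 1308 million years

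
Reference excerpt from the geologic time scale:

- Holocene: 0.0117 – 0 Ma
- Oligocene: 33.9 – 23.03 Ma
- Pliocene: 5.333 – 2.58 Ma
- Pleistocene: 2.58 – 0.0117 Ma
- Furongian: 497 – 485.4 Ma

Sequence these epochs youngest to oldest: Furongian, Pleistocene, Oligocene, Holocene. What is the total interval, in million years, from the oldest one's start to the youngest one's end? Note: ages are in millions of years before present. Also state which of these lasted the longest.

Start ages (Ma): Furongian 497, Oligocene 33.9, Pleistocene 2.58, Holocene 0.0117.
Ordered youngest to oldest: Holocene, Pleistocene, Oligocene, Furongian.
Span = 497 − 0 = 497 Myr.
Durations: Furongian 11.6, Holocene 0.0117, Pleistocene 2.5683, Oligocene 10.87 → longest is Furongian (11.6 Myr).

Holocene, Pleistocene, Oligocene, Furongian; total span 497 Myr; longest is Furongian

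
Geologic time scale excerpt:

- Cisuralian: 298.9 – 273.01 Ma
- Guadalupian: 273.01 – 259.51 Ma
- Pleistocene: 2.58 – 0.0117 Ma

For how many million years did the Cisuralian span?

25.89 million years

298.9 − 273.01 = 25.89 million years.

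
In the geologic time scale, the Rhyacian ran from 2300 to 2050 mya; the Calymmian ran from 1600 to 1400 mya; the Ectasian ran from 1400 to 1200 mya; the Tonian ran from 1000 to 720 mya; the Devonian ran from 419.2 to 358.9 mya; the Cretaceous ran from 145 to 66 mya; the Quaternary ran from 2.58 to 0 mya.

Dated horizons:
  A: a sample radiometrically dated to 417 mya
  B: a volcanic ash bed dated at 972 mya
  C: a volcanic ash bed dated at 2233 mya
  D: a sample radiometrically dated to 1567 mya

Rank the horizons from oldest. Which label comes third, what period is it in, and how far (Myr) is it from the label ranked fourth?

B, in the Tonian; 555 million years to A

Sorted oldest-first by Ma: C (2233), D (1567), B (972), A (417).
The third oldest is B at 972 Ma, which lies in 1000–720 Ma: the Tonian.
The fourth oldest is A at 417 Ma; separation = |972 − 417| = 555 Myr.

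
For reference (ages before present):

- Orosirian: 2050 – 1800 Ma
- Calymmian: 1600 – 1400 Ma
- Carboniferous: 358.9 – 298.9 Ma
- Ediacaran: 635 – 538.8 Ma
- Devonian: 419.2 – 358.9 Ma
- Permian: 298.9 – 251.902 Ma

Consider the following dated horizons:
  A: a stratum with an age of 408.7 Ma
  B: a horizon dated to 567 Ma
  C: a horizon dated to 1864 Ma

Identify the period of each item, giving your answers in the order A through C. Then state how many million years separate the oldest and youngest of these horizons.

A — Devonian; B — Ediacaran; C — Orosirian; span 1455.3 million years

A: 408.7 Ma lies in 419.2–358.9 Ma, so Devonian.
B: 567 Ma lies in 635–538.8 Ma, so Ediacaran.
C: 1864 Ma lies in 2050–1800 Ma, so Orosirian.
Oldest = 1864 Ma, youngest = 408.7 Ma → span 1455.3 Myr.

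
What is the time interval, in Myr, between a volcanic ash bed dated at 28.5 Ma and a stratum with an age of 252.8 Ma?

252.8 − 28.5 = 224.3 million years.

224.3 million years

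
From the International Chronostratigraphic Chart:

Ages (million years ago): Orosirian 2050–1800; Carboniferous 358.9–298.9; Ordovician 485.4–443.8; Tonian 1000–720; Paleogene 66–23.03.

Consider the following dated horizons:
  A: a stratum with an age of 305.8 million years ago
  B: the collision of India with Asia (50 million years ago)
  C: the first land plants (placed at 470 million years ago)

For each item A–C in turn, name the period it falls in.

A — Carboniferous; B — Paleogene; C — Ordovician

A: 305.8 Ma lies in 358.9–298.9 Ma, so Carboniferous.
B: 50 Ma lies in 66–23.03 Ma, so Paleogene.
C: 470 Ma lies in 485.4–443.8 Ma, so Ordovician.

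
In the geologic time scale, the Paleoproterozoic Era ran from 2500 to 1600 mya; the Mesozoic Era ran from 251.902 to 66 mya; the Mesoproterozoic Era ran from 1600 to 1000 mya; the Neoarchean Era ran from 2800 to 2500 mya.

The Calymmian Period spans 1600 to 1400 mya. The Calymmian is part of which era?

Mesoproterozoic

The Calymmian (1600–1400 Ma) lies entirely within 1600–1000 Ma, the Mesoproterozoic Era.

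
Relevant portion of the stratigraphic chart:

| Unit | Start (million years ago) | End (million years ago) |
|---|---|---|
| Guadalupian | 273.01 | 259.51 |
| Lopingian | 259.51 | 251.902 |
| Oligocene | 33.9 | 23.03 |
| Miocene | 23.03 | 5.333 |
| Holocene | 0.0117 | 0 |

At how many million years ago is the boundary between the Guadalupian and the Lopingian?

259.51 million years ago

The Guadalupian ends and the Lopingian begins at 259.51 million years ago.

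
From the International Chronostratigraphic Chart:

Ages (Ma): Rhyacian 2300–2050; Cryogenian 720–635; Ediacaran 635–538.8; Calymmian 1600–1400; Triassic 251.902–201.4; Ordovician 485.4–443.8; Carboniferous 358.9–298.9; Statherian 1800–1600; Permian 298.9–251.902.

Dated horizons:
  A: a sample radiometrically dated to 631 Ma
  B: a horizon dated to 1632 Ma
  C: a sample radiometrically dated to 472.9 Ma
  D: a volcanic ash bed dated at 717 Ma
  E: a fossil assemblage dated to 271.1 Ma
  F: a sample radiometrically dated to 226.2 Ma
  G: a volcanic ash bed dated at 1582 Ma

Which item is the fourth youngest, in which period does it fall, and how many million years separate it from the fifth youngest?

A, in the Ediacaran; 86 million years to D

Sorted youngest-first by Ma: F (226.2), E (271.1), C (472.9), A (631), D (717), G (1582), B (1632).
The fourth youngest is A at 631 Ma, which lies in 635–538.8 Ma: the Ediacaran.
The fifth youngest is D at 717 Ma; separation = |631 − 717| = 86 Myr.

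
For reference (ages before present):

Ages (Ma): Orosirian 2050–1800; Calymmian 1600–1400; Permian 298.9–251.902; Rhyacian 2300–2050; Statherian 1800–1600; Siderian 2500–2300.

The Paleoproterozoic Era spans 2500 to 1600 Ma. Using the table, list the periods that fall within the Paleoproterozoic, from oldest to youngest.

Periods with both bounds inside 2500–1600 Ma: Siderian (2500–2300), Rhyacian (2300–2050), Orosirian (2050–1800), Statherian (1800–1600).

Siderian, Rhyacian, Orosirian, Statherian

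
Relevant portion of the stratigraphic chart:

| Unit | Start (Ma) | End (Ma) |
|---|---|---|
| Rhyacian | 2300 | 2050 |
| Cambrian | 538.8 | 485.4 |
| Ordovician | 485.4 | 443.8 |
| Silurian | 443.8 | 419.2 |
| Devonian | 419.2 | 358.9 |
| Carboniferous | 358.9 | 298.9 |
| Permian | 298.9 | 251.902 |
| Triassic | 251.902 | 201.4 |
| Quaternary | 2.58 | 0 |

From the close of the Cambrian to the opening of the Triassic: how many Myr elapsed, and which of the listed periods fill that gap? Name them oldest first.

The Cambrian closes at 485.4 Ma and the Triassic opens at 251.902 Ma, so the interval is 485.4 − 251.902 = 233.498 Myr.
A period fits inside if it starts at or after 485.4 Ma and ends at or before 251.902 Ma; oldest first that gives Ordovician, Silurian, Devonian, Carboniferous, Permian.

233.498 million years; Ordovician, Silurian, Devonian, Carboniferous, Permian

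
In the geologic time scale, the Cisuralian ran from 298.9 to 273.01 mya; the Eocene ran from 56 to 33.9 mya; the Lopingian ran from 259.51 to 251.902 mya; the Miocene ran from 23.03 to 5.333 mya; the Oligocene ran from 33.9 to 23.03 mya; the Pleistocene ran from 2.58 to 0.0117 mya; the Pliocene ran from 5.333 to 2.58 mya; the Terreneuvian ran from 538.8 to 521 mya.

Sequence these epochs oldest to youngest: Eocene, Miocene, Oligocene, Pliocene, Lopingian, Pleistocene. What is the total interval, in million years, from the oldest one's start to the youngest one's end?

From the excerpt: Eocene 56–33.9; Miocene 23.03–5.333; Oligocene 33.9–23.03; Pliocene 5.333–2.58; Lopingian 259.51–251.902; Pleistocene 2.58–0.0117 (Ma).
Larger Ma is earlier, so the oldest is Lopingian and the youngest is Pleistocene; oldest to youngest: Lopingian, Eocene, Oligocene, Miocene, Pliocene, Pleistocene.
Oldest start 259.51 minus youngest end 0.0117 gives 259.4983 Myr overall.

Lopingian → Eocene → Oligocene → Miocene → Pliocene → Pleistocene; total span 259.4983 Myr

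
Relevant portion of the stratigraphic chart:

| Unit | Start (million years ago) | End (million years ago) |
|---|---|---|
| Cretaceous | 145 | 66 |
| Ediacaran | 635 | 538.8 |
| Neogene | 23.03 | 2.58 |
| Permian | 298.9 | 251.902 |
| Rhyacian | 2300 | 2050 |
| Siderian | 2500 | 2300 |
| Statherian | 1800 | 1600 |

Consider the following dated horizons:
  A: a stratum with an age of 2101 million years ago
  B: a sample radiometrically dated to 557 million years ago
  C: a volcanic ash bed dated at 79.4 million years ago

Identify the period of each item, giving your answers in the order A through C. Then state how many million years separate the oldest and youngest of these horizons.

A: 2101 Ma lies in 2300–2050 Ma, so Rhyacian.
B: 557 Ma lies in 635–538.8 Ma, so Ediacaran.
C: 79.4 Ma lies in 145–66 Ma, so Cretaceous.
Oldest = 2101 Ma, youngest = 79.4 Ma → span 2021.6 Myr.

A — Rhyacian; B — Ediacaran; C — Cretaceous; span 2021.6 million years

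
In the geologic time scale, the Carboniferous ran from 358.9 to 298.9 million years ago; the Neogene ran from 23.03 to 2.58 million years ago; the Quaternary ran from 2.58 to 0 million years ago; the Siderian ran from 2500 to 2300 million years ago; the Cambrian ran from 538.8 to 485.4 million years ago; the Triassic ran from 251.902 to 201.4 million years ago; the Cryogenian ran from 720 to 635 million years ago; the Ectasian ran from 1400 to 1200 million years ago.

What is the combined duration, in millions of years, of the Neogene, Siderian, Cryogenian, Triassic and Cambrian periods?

409.352 million years

Duration is start − end for each: (23.03 − 2.58) + (2500 − 2300) + (720 − 635) + (251.902 − 201.4) + (538.8 − 485.4).
That is 20.45 + 200 + 85 + 50.502 + 53.4, which totals 409.352 million years.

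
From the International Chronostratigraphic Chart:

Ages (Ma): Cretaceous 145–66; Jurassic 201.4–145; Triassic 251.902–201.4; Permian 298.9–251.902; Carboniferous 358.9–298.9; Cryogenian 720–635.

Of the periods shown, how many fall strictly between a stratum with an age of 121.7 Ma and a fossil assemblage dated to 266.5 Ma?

2

The older date is 266.5 Ma and the younger is 121.7 Ma.
Periods with start < 266.5 and end > 121.7 Ma: Triassic (251.902–201.4), Jurassic (201.4–145).
That is 2 complete periods.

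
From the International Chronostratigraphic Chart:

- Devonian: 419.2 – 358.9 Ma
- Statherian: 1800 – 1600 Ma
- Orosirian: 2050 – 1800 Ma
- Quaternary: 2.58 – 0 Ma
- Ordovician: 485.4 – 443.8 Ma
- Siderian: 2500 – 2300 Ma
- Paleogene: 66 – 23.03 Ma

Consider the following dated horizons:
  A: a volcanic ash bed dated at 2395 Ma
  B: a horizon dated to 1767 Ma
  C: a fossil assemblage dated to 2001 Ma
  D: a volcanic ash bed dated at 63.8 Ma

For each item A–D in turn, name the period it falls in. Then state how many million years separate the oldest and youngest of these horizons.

A: 2395 Ma lies in 2500–2300 Ma, so Siderian.
B: 1767 Ma lies in 1800–1600 Ma, so Statherian.
C: 2001 Ma lies in 2050–1800 Ma, so Orosirian.
D: 63.8 Ma lies in 66–23.03 Ma, so Paleogene.
Oldest = 2395 Ma, youngest = 63.8 Ma → span 2331.2 Myr.

A — Siderian; B — Statherian; C — Orosirian; D — Paleogene; span 2331.2 million years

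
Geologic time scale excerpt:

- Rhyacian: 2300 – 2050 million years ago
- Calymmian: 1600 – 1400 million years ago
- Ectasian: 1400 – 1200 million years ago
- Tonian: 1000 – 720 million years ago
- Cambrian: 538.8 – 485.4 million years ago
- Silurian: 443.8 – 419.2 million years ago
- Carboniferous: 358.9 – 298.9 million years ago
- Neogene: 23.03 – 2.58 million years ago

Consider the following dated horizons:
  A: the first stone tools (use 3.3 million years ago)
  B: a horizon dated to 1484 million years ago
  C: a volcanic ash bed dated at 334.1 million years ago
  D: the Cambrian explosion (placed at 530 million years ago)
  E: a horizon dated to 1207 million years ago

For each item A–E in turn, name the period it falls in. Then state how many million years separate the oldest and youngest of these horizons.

Match each age against the start–end ranges in the excerpt: A = 3.3 Ma → Neogene (23.03–2.58); B = 1484 Ma → Calymmian (1600–1400); C = 334.1 Ma → Carboniferous (358.9–298.9); D = 530 Ma → Cambrian (538.8–485.4); E = 1207 Ma → Ectasian (1400–1200).
The largest age is 1484 Ma and the smallest is 3.3 Ma; their difference is 1480.7 Myr.

A — Neogene; B — Calymmian; C — Carboniferous; D — Cambrian; E — Ectasian; span 1480.7 million years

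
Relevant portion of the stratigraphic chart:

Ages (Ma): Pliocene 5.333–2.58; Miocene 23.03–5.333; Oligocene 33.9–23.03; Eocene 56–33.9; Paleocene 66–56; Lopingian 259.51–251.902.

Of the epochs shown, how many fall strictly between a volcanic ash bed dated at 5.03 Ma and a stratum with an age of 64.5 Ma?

3

64.5 Ma sits inside the Paleocene (66–56) and 5.03 Ma inside the Pliocene (5.333–2.58); neither of those is wholly between the two dates.
The listed epochs lying completely between them are Eocene, Oligocene, Miocene — 3 in all.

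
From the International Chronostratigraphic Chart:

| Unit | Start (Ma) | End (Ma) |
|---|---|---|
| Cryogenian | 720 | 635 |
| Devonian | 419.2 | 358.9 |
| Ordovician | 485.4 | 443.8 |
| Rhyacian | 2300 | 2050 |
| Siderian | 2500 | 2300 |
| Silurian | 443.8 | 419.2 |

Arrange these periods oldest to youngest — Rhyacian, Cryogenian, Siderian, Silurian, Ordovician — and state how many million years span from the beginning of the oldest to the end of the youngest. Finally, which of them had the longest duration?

Start ages (Ma): Siderian 2500, Rhyacian 2300, Cryogenian 720, Ordovician 485.4, Silurian 443.8.
Ordered oldest to youngest: Siderian, Rhyacian, Cryogenian, Ordovician, Silurian.
Span = 2500 − 419.2 = 2080.8 Myr.
Durations: Rhyacian 250, Ordovician 41.6, Silurian 24.6, Cryogenian 85, Siderian 200 → longest is Rhyacian (250 Myr).

Siderian, Rhyacian, Cryogenian, Ordovician, Silurian; total span 2080.8 Myr; longest is Rhyacian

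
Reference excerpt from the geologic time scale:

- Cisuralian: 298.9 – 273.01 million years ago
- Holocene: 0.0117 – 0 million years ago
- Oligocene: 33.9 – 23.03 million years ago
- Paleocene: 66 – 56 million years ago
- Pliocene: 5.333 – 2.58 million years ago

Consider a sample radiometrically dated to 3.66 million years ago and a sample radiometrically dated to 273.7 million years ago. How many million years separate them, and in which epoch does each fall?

Elapsed time: 273.7 − 3.66 = 270.04 Myr.
3.66 Ma lies within 5.333–2.58 Ma: Pliocene.
273.7 Ma lies within 298.9–273.01 Ma: Cisuralian.

270.04 million years apart; the first in the Pliocene, the second in the Cisuralian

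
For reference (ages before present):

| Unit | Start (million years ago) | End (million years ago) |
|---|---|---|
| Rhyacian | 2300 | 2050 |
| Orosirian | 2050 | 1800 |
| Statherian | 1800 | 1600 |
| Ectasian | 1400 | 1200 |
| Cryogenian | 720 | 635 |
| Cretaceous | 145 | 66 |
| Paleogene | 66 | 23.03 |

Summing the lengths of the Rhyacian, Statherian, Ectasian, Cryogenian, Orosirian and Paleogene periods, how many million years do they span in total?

1027.97 million years

Each duration: Rhyacian = 250; Statherian = 200; Ectasian = 200; Cryogenian = 85; Orosirian = 250; Paleogene = 42.97.
Sum: 250 + 200 + 200 + 85 + 250 + 42.97 = 1027.97 Myr.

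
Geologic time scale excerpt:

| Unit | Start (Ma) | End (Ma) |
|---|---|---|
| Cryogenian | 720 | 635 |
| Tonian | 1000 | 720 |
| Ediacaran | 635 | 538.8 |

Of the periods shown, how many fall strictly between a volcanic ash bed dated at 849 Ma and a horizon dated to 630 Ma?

849 Ma sits inside the Tonian (1000–720) and 630 Ma inside the Ediacaran (635–538.8); neither of those is wholly between the two dates.
The listed periods lying completely between them are Cryogenian — 1 in all.

1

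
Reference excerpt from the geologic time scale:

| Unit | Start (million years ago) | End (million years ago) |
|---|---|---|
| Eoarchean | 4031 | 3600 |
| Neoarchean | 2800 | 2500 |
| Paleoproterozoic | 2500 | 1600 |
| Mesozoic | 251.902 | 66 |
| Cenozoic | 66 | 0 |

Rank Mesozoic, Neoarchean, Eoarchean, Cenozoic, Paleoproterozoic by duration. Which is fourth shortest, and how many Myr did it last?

Eoarchean, 431 million years

Durations: Mesozoic 185.902; Neoarchean 300; Eoarchean 431; Cenozoic 66; Paleoproterozoic 900 Myr.
Sorted shortest-first: Cenozoic (66), Mesozoic (185.902), Neoarchean (300), Eoarchean (431), Paleoproterozoic (900).
The fourth shortest is Eoarchean at 431 Myr.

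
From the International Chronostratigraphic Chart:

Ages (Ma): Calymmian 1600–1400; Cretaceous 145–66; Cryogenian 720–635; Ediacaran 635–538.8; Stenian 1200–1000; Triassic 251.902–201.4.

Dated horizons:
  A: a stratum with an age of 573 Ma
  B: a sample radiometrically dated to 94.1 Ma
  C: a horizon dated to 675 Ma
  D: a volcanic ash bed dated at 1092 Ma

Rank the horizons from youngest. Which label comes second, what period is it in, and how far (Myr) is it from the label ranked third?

Sorted youngest-first by Ma: B (94.1), A (573), C (675), D (1092).
The second youngest is A at 573 Ma, which lies in 635–538.8 Ma: the Ediacaran.
The third youngest is C at 675 Ma; separation = |573 − 675| = 102 Myr.

A, in the Ediacaran; 102 million years to C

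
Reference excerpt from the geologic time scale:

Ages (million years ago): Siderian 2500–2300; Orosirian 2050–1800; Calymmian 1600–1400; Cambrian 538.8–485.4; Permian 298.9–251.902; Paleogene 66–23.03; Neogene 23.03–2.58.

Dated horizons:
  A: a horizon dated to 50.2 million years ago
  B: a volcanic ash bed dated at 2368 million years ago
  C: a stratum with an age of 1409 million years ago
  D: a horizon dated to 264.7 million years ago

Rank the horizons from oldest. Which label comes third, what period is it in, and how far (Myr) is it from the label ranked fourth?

D, in the Permian; 214.5 million years to A

Sorted oldest-first by Ma: B (2368), C (1409), D (264.7), A (50.2).
The third oldest is D at 264.7 Ma, which lies in 298.9–251.902 Ma: the Permian.
The fourth oldest is A at 50.2 Ma; separation = |264.7 − 50.2| = 214.5 Myr.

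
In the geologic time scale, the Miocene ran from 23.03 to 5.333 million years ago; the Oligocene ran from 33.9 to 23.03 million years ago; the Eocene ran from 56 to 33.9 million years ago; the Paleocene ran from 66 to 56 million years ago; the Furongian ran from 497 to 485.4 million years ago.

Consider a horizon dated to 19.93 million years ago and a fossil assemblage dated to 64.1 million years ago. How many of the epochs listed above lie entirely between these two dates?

64.1 Ma sits inside the Paleocene (66–56) and 19.93 Ma inside the Miocene (23.03–5.333); neither of those is wholly between the two dates.
The listed epochs lying completely between them are Eocene, Oligocene — 2 in all.

2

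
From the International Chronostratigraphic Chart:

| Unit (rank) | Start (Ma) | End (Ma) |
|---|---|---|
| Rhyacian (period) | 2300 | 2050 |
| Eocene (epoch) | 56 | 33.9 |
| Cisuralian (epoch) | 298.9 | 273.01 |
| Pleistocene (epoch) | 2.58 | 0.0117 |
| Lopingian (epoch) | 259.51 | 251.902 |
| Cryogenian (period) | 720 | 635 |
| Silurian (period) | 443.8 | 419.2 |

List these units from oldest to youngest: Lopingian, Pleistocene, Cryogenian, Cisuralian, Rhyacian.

The oldest of these is Rhyacian (starts 2300 Ma) and the youngest is Pleistocene (ends 0.0117 Ma).
In between, by decreasing start age: Cryogenian (720), Cisuralian (298.9), Lopingian (259.51).

Rhyacian, Cryogenian, Cisuralian, Lopingian, Pleistocene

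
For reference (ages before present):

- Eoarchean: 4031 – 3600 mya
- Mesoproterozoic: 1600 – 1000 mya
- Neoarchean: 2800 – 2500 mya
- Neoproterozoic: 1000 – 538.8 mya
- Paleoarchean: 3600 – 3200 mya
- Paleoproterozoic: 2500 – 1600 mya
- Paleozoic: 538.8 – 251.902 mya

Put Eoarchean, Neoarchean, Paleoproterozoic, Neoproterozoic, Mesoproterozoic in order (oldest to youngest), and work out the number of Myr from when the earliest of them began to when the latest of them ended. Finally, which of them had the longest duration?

From the excerpt: Eoarchean 4031–3600; Neoarchean 2800–2500; Paleoproterozoic 2500–1600; Neoproterozoic 1000–538.8; Mesoproterozoic 1600–1000 (Ma).
Larger Ma is earlier, so the oldest is Eoarchean and the youngest is Neoproterozoic; oldest to youngest: Eoarchean, Neoarchean, Paleoproterozoic, Mesoproterozoic, Neoproterozoic.
Oldest start 4031 minus youngest end 538.8 gives 3492.2 Myr overall.
Individual lengths (start − end): Eoarchean 431; Paleoproterozoic 900; Neoarchean 300; Mesoproterozoic 600; Neoproterozoic 461.2. The largest is Paleoproterozoic at 900 Myr.

Eoarchean, Neoarchean, Paleoproterozoic, Mesoproterozoic, Neoproterozoic; total span 3492.2 Myr; longest is Paleoproterozoic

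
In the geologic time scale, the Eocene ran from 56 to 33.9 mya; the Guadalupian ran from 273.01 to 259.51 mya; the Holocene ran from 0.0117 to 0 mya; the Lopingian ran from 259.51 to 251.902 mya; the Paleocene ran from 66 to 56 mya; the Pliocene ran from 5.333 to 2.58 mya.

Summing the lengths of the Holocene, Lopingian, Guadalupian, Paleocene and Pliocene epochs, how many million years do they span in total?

Duration is start − end for each: (0.0117 − 0) + (259.51 − 251.902) + (273.01 − 259.51) + (66 − 56) + (5.333 − 2.58).
That is 0.0117 + 7.608 + 13.5 + 10 + 2.753, which totals 33.8727 million years.

33.8727 million years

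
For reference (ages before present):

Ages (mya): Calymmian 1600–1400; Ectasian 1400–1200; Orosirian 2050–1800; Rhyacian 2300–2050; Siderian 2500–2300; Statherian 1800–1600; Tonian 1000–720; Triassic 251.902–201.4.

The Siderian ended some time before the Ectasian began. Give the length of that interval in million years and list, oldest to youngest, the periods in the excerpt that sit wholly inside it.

900 million years; Rhyacian, Orosirian, Statherian, Calymmian

End of Siderian = 2300 Ma; start of Ectasian = 1400 Ma.
Gap = 2300 − 1400 = 900 Myr.
Periods wholly inside 2300–1400 Ma: Rhyacian (2300–2050), Orosirian (2050–1800), Statherian (1800–1600), Calymmian (1600–1400).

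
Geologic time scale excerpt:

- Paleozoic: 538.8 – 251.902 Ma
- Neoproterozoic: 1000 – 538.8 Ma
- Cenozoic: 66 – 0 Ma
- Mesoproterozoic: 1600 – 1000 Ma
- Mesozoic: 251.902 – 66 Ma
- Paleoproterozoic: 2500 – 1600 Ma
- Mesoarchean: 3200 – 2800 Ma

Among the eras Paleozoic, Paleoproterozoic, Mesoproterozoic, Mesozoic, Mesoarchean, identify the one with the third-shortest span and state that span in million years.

Start − end for each: Paleozoic 538.8 − 251.902 = 286.898; Paleoproterozoic 2500 − 1600 = 900; Mesoproterozoic 1600 − 1000 = 600; Mesozoic 251.902 − 66 = 185.902; Mesoarchean 3200 − 2800 = 400.
Ranking these from shortest: Mesozoic < Paleozoic < Mesoarchean < Mesoproterozoic < Paleoproterozoic.
Position 3 in that ranking is Mesoarchean, which lasted 400 Myr.

Mesoarchean, 400 million years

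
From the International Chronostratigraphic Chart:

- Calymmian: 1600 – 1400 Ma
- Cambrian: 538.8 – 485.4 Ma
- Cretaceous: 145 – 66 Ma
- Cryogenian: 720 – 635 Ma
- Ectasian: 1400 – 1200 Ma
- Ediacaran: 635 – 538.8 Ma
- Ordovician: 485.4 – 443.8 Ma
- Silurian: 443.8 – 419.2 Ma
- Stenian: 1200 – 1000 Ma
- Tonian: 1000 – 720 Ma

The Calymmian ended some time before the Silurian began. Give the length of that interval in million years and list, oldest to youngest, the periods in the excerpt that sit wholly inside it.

956.2 million years; Ectasian, Stenian, Tonian, Cryogenian, Ediacaran, Cambrian, Ordovician

The Calymmian closes at 1400 Ma and the Silurian opens at 443.8 Ma, so the interval is 1400 − 443.8 = 956.2 Myr.
A period fits inside if it starts at or after 1400 Ma and ends at or before 443.8 Ma; oldest first that gives Ectasian, Stenian, Tonian, Cryogenian, Ediacaran, Cambrian, Ordovician.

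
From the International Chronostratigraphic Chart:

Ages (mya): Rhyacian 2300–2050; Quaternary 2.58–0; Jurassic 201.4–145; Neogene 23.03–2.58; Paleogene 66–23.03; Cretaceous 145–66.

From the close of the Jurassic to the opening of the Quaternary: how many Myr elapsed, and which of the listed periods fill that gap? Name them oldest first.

142.42 million years; Cretaceous, Paleogene, Neogene

The Jurassic closes at 145 Ma and the Quaternary opens at 2.58 Ma, so the interval is 145 − 2.58 = 142.42 Myr.
A period fits inside if it starts at or after 145 Ma and ends at or before 2.58 Ma; oldest first that gives Cretaceous, Paleogene, Neogene.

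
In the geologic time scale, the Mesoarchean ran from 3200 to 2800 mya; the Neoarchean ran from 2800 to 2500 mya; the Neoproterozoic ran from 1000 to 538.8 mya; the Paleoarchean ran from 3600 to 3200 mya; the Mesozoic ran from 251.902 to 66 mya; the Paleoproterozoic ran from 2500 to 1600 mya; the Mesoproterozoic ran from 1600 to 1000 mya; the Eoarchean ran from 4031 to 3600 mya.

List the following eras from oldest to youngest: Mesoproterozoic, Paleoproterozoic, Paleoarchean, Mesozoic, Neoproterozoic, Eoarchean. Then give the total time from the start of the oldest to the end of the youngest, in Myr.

Start ages (Ma): Eoarchean 4031, Paleoarchean 3600, Paleoproterozoic 2500, Mesoproterozoic 1600, Neoproterozoic 1000, Mesozoic 251.902.
Ordered oldest to youngest: Eoarchean, Paleoarchean, Paleoproterozoic, Mesoproterozoic, Neoproterozoic, Mesozoic.
Span = 4031 − 66 = 3965 Myr.

Eoarchean → Paleoarchean → Paleoproterozoic → Mesoproterozoic → Neoproterozoic → Mesozoic; total span 3965 Myr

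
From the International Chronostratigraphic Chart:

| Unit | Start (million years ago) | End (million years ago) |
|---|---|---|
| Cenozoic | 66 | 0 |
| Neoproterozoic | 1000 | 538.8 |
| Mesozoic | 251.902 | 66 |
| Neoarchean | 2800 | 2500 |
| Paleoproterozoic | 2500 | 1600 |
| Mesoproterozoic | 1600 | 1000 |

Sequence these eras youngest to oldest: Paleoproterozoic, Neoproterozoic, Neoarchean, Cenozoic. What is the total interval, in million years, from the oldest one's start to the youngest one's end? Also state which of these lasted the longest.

Start ages (Ma): Neoarchean 2800, Paleoproterozoic 2500, Neoproterozoic 1000, Cenozoic 66.
Ordered youngest to oldest: Cenozoic, Neoproterozoic, Paleoproterozoic, Neoarchean.
Span = 2800 − 0 = 2800 Myr.
Durations: Neoarchean 300, Paleoproterozoic 900, Neoproterozoic 461.2, Cenozoic 66 → longest is Paleoproterozoic (900 Myr).

Cenozoic → Neoproterozoic → Paleoproterozoic → Neoarchean; total span 2800 Myr; longest is Paleoproterozoic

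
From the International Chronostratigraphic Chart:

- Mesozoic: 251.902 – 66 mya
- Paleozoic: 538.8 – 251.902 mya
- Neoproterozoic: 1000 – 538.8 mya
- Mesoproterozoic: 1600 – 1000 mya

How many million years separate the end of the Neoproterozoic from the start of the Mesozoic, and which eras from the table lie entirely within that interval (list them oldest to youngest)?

286.898 million years; Paleozoic

End of Neoproterozoic = 538.8 Ma; start of Mesozoic = 251.902 Ma.
Gap = 538.8 − 251.902 = 286.898 Myr.
Eras wholly inside 538.8–251.902 Ma: Paleozoic (538.8–251.902).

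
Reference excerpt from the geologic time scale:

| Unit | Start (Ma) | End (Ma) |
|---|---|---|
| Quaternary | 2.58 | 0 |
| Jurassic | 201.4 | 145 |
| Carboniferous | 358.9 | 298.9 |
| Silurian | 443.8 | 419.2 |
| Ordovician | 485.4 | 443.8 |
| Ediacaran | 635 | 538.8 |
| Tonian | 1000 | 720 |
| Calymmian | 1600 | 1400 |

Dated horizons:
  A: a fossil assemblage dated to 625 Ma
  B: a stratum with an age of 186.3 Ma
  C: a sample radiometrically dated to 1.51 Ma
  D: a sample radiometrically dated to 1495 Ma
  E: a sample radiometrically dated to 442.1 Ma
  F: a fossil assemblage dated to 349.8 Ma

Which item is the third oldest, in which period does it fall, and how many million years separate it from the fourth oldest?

E, in the Silurian; 92.3 million years to F

Larger Ma means older, so oldest first: D 1495 > A 625 > E 442.1 > F 349.8 > B 186.3 > C 1.51.
Counting 3 along gives E (442.1 Ma); the excerpt puts that inside the Silurian, 443.8–419.2 Ma.
Next in line is F (349.8 Ma), and 442.1 − 349.8 = 92.3 Myr.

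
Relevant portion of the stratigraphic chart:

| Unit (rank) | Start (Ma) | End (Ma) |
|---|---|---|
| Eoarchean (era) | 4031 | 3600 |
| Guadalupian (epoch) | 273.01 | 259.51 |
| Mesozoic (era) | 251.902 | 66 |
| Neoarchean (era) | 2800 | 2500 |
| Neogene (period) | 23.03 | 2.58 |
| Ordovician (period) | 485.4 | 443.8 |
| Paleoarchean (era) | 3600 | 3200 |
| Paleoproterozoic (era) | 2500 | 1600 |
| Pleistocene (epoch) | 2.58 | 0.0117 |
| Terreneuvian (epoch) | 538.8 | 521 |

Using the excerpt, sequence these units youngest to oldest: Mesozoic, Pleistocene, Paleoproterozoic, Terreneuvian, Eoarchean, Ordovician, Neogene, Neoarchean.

Pleistocene, Neogene, Mesozoic, Ordovician, Terreneuvian, Paleoproterozoic, Neoarchean, Eoarchean

Read off each span (Ma): Mesozoic 251.902–66; Pleistocene 2.58–0.0117; Paleoproterozoic 2500–1600; Terreneuvian 538.8–521; Eoarchean 4031–3600; Ordovician 485.4–443.8; Neogene 23.03–2.58; Neoarchean 2800–2500.
Larger Ma is older, so oldest→youngest is Eoarchean, Neoarchean, Paleoproterozoic, Terreneuvian, Ordovician, Mesozoic, Neogene, Pleistocene; reverse it for youngest→oldest.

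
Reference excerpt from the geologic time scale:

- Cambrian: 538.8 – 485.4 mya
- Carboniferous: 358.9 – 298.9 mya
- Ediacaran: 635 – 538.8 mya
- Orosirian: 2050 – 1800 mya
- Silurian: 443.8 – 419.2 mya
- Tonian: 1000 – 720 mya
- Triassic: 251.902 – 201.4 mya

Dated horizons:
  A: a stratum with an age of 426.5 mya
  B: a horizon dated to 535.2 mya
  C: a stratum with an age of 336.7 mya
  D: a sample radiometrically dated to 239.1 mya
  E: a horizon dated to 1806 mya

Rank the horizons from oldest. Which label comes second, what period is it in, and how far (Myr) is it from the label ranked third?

Larger Ma means older, so oldest first: E 1806 > B 535.2 > A 426.5 > C 336.7 > D 239.1.
Counting 2 along gives B (535.2 Ma); the excerpt puts that inside the Cambrian, 538.8–485.4 Ma.
Next in line is A (426.5 Ma), and 535.2 − 426.5 = 108.7 Myr.

B, in the Cambrian; 108.7 million years to A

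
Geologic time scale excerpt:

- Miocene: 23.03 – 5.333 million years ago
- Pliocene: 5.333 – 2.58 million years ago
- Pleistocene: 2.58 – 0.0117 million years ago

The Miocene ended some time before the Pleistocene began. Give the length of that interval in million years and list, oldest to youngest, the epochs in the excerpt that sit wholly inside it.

The Miocene closes at 5.333 Ma and the Pleistocene opens at 2.58 Ma, so the interval is 5.333 − 2.58 = 2.753 Myr.
An epoch fits inside if it starts at or after 5.333 Ma and ends at or before 2.58 Ma; oldest first that gives Pliocene.

2.753 million years; Pliocene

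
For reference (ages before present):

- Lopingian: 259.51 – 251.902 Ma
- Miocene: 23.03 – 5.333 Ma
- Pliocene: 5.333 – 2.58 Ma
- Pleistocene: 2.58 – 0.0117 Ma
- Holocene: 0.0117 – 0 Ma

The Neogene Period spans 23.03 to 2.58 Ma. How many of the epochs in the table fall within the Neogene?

Epochs inside 23.03–2.58 Ma: Miocene, Pliocene — 2 in total.

2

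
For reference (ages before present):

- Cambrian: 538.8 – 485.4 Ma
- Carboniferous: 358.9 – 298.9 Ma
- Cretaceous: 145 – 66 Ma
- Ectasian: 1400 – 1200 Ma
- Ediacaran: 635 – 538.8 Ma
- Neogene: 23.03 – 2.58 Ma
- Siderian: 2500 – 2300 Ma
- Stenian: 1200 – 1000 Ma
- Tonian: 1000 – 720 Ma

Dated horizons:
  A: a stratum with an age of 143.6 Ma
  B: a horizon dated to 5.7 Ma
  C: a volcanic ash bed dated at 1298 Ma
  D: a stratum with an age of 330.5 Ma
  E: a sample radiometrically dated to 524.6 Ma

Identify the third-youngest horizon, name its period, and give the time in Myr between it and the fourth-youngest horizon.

D, in the Carboniferous; 194.1 million years to E

Smaller Ma means younger, so youngest first: B 5.7 < A 143.6 < D 330.5 < E 524.6 < C 1298.
Counting 3 along gives D (330.5 Ma); the excerpt puts that inside the Carboniferous, 358.9–298.9 Ma.
Next in line is E (524.6 Ma), and 524.6 − 330.5 = 194.1 Myr.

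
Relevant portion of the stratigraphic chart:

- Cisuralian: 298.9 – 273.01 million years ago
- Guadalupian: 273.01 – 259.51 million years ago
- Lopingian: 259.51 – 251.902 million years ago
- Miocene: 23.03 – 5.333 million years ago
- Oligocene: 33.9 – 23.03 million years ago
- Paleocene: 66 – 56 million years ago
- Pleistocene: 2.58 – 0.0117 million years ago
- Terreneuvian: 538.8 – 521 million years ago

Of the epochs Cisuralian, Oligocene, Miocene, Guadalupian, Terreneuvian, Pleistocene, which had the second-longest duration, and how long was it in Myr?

Terreneuvian, 17.8 million years

Durations: Cisuralian 25.89; Oligocene 10.87; Miocene 17.697; Guadalupian 13.5; Terreneuvian 17.8; Pleistocene 2.5683 Myr.
Sorted longest-first: Cisuralian (25.89), Terreneuvian (17.8), Miocene (17.697), Guadalupian (13.5), Oligocene (10.87), Pleistocene (2.5683).
The second longest is Terreneuvian at 17.8 Myr.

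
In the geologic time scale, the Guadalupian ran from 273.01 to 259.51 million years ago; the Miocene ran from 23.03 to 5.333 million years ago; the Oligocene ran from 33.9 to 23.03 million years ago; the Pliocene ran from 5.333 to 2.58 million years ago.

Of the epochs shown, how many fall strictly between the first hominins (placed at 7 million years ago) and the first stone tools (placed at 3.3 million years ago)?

The older date is 7 Ma and the younger is 3.3 Ma.
No epoch both begins after 7 Ma and ends before 3.3 Ma, so the count is 0.

0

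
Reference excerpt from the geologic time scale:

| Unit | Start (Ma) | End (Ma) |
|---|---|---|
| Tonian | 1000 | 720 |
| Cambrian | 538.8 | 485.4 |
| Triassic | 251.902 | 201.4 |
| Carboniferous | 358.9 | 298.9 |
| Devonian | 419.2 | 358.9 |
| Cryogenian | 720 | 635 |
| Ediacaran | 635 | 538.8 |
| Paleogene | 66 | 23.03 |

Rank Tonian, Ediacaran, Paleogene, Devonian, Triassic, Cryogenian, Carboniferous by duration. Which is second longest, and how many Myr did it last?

Durations: Tonian 280; Ediacaran 96.2; Paleogene 42.97; Devonian 60.3; Triassic 50.502; Cryogenian 85; Carboniferous 60 Myr.
Sorted longest-first: Tonian (280), Ediacaran (96.2), Cryogenian (85), Devonian (60.3), Carboniferous (60), Triassic (50.502), Paleogene (42.97).
The second longest is Ediacaran at 96.2 Myr.

Ediacaran, 96.2 million years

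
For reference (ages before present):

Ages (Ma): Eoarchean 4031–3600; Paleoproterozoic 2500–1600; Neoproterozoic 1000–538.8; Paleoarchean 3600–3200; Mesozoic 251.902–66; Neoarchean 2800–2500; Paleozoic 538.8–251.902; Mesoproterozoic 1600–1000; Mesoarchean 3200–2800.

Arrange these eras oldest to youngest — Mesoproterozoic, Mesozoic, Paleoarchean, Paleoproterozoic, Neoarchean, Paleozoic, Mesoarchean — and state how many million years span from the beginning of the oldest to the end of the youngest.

From the excerpt: Mesoproterozoic 1600–1000; Mesozoic 251.902–66; Paleoarchean 3600–3200; Paleoproterozoic 2500–1600; Neoarchean 2800–2500; Paleozoic 538.8–251.902; Mesoarchean 3200–2800 (Ma).
Larger Ma is earlier, so the oldest is Paleoarchean and the youngest is Mesozoic; oldest to youngest: Paleoarchean, Mesoarchean, Neoarchean, Paleoproterozoic, Mesoproterozoic, Paleozoic, Mesozoic.
Oldest start 3600 minus youngest end 66 gives 3534 Myr overall.

Paleoarchean, Mesoarchean, Neoarchean, Paleoproterozoic, Mesoproterozoic, Paleozoic, Mesozoic; total span 3534 Myr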